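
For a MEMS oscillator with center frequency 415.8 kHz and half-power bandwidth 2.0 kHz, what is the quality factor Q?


Step 1: Q = f0 / bandwidth
Step 2: Q = 415.8 / 2.0
Q = 207.9


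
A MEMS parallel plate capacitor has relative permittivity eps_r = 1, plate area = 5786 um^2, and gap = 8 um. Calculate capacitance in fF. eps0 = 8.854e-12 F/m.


Step 1: Convert area to m^2: A = 5786e-12 m^2
Step 2: Convert gap to m: d = 8e-6 m
Step 3: C = eps0 * eps_r * A / d
C = 8.854e-12 * 1 * 5786e-12 / 8e-6
Step 4: Convert to fF (multiply by 1e15).
C = 6.4 fF


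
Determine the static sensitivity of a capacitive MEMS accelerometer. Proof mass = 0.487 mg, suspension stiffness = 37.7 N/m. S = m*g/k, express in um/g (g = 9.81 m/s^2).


Step 1: Convert mass: m = 0.487 mg = 4.87e-07 kg
Step 2: S = m * g / k = 4.87e-07 * 9.81 / 37.7
Step 3: S = 1.27e-07 m/g
Step 4: Convert to um/g: S = 0.127 um/g


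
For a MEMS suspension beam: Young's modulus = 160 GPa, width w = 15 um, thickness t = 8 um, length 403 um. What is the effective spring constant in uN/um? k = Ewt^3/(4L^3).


Step 1: Convert E to consistent units (1 GPa = 1000 uN/um^2).
E = 160 GPa = 160000 uN/um^2
Step 2: Compute t^3 = 8^3 = 512
Step 3: Compute L^3 = 403^3 = 65450827
Step 4: k = 160000 * 15 * 512 / (4 * 65450827)
k = 4.6936 uN/um


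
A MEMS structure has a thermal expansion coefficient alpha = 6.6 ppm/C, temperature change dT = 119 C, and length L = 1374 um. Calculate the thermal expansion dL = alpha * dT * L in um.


Step 1: Convert CTE: alpha = 6.6 ppm/C = 6.6e-6 /C
Step 2: dL = 6.6e-6 * 119 * 1374
dL = 1.0791 um


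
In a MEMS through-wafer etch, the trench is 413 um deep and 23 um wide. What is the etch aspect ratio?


Step 1: AR = depth / width
Step 2: AR = 413 / 23
AR = 18.0


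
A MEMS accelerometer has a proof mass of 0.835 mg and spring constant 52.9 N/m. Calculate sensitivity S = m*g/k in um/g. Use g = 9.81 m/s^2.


Step 1: Convert mass: m = 0.835 mg = 8.35e-07 kg
Step 2: S = m * g / k = 8.35e-07 * 9.81 / 52.9
Step 3: S = 1.55e-07 m/g
Step 4: Convert to um/g: S = 0.155 um/g


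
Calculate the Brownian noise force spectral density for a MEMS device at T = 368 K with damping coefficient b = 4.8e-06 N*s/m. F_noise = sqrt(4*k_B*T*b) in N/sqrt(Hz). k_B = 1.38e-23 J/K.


Step 1: Compute 4 * k_B * T * b
= 4 * 1.38e-23 * 368 * 4.8e-06
= 9.7505e-26 N^2/Hz
Step 2: F_noise = sqrt(9.7505e-26)
F_noise = 3.12e-13 N/sqrt(Hz)


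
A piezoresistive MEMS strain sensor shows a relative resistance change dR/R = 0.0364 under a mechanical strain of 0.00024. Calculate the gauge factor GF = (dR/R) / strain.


Step 1: Identify values.
dR/R = 0.0364, strain = 0.00024
Step 2: GF = (dR/R) / strain = 0.0364 / 0.00024
GF = 151.7


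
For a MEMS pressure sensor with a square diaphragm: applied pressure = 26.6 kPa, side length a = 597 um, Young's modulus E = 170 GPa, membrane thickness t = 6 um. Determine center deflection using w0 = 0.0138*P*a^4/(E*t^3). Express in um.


Step 1: Convert pressure to compatible units (E is in GPa, so P in GPa).
P = 26.6 kPa = 26.6e-6 GPa
Step 2: Compute numerator: 0.0138 * P * a^4.
a^4 = 597^4 = 127027375281
numerator = 0.0138 * 26.6e-6 * 127027375281 = 4.662921e+04
Step 3: Compute denominator: E * t^3 = 170 * 6^3 = 36720
Step 4: w0 = numerator / denominator = 4.662921e+04 / 36720 = 1.2699 um


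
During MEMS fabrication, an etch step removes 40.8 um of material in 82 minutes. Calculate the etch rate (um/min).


Step 1: Etch rate = depth / time
Step 2: rate = 40.8 / 82
rate = 0.498 um/min


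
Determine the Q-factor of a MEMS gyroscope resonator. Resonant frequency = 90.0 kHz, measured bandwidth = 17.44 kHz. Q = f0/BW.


Step 1: Q = f0 / bandwidth
Step 2: Q = 90.0 / 17.44
Q = 5.2


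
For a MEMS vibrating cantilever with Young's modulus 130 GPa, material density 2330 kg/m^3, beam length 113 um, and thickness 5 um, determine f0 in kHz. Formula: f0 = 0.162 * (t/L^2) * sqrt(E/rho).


Step 1: Convert units to SI.
t_SI = 5e-6 m, L_SI = 113e-6 m
Step 2: Calculate sqrt(E/rho).
sqrt(130e9 / 2330) = 7469.54 m/s
Step 3: Compute f0.
f0 = 0.162 * 5e-6 / (113e-6)^2 * 7469.54 = 473829.4 Hz = 473.83 kHz


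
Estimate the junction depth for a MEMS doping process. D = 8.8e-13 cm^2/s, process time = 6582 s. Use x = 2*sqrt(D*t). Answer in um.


Step 1: Compute D*t = 8.8e-13 * 6582 = 5.79216e-09 cm^2
Step 2: sqrt(D*t) = 7.61062e-05 cm
Step 3: x = 2 * 7.61062e-05 cm = 1.522124e-04 cm
Step 4: Convert to um (1 cm = 1e4 um): x = 1.522 um


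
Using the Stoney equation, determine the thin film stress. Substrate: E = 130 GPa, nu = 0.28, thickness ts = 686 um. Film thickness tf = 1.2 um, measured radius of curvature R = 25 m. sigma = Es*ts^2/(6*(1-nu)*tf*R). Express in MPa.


Step 1: Compute numerator: Es * ts^2 = 130 * 686^2 = 61177480 (GPa*um^2)
Step 2: Compute denominator (R in um): 6*(1-nu)*tf*R = 6*0.72*1.2*25e6 = 129600000.0 (um^2)
Step 3: sigma (GPa) = 61177480 / 129600000.0 = 4.72048e-01 GPa
Step 4: Convert to MPa (x1000): sigma = 472.0 MPa


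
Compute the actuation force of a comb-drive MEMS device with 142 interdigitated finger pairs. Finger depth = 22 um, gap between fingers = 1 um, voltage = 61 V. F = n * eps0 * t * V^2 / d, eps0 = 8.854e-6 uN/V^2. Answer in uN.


Step 1: Parameters: n=142, eps0=8.854e-6 uN/V^2, t=22 um, V=61 V, d=1 um
Step 2: V^2 = 3721
Step 3: F = 142 * 8.854e-6 * 22 * 3721 / 1
F = 102.922 uN


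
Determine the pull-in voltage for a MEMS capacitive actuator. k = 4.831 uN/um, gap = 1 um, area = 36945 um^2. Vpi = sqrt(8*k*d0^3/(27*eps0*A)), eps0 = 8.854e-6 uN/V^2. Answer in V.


Step 1: Compute numerator: 8 * k * d0^3 = 8 * 4.831 * 1^3 = 38.648
Step 2: Compute denominator: 27 * eps0 * A = 27 * 8.854e-6 * 36945 = 8.831998
Step 3: Vpi = sqrt(38.648 / 8.831998)
Vpi = 2.09 V


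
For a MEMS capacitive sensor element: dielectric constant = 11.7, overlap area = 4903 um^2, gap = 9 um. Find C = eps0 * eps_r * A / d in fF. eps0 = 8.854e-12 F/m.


Step 1: Convert area to m^2: A = 4903e-12 m^2
Step 2: Convert gap to m: d = 9e-6 m
Step 3: C = eps0 * eps_r * A / d
C = 8.854e-12 * 11.7 * 4903e-12 / 9e-6
Step 4: Convert to fF (multiply by 1e15).
C = 56.43 fF


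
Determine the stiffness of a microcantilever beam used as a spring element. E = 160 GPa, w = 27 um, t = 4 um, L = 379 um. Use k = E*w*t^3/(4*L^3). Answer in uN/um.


Step 1: Convert E to consistent units (1 GPa = 1000 uN/um^2).
E = 160 GPa = 160000 uN/um^2
Step 2: Compute t^3 = 4^3 = 64
Step 3: Compute L^3 = 379^3 = 54439939
Step 4: k = 160000 * 27 * 64 / (4 * 54439939)
k = 1.2697 uN/um


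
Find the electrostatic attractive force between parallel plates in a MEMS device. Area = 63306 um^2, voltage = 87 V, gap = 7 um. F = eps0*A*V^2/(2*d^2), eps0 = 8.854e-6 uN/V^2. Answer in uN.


Step 1: Identify parameters.
eps0 = 8.854e-6 uN/V^2, A = 63306 um^2, V = 87 V, d = 7 um
Step 2: Compute V^2 = 87^2 = 7569
Step 3: Compute d^2 = 7^2 = 49
Step 4: F = 0.5 * 8.854e-6 * 63306 * 7569 / 49
F = 43.291 uN


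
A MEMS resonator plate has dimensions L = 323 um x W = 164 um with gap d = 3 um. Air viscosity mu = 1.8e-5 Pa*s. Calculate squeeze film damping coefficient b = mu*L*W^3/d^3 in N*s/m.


Step 1: Convert to SI.
L = 323e-6 m, W = 164e-6 m, d = 3e-6 m
Step 2: W^3 = (164e-6)^3 = 4.41e-12 m^3
Step 3: d^3 = (3e-6)^3 = 2.70e-17 m^3
Step 4: b = 1.8e-5 * 323e-6 * 4.41e-12 / 2.70e-17
b = 9.50e-04 N*s/m


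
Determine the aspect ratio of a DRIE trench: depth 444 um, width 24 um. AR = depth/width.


Step 1: AR = depth / width
Step 2: AR = 444 / 24
AR = 18.5


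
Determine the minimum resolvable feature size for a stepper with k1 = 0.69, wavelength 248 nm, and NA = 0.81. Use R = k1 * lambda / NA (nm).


Step 1: Identify values: k1 = 0.69, lambda = 248 nm, NA = 0.81
Step 2: R = k1 * lambda / NA
R = 0.69 * 248 / 0.81
R = 211.3 nm


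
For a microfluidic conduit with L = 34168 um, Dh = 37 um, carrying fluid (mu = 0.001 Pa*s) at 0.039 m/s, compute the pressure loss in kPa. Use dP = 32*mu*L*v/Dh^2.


Step 1: Convert to SI: L = 34168e-6 m, Dh = 37e-6 m
Step 2: dP = 32 * 0.001 * 34168e-6 * 0.039 / (37e-6)^2
Step 3: dP = 31148.04 Pa
Step 4: Convert to kPa: dP = 31.15 kPa


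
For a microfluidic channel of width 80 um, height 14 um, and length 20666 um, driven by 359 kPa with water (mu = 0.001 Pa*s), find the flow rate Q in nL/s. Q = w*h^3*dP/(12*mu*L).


Step 1: Convert all dimensions to SI (meters).
w = 80e-6 m, h = 14e-6 m, L = 20666e-6 m, dP = 359e3 Pa
Step 2: Q = w * h^3 * dP / (12 * mu * L)
Q = 80e-6 * (14e-6)^3 * 359e3 / (12 * 0.001 * 20666e-6) = 3.1778315e-10 m^3/s
Step 3: Convert Q from m^3/s to nL/s (1 m^3 = 1e12 nL, so multiply by 1e12).
Q = 317.783 nL/s


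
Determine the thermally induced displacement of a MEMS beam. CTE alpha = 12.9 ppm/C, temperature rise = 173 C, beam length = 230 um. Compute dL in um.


Step 1: Convert CTE: alpha = 12.9 ppm/C = 12.9e-6 /C
Step 2: dL = 12.9e-6 * 173 * 230
dL = 0.5133 um


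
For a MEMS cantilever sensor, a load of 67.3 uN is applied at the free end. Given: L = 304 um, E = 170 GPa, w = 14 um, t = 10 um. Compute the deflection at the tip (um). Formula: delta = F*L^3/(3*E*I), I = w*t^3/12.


Step 1: Calculate the second moment of area.
I = w * t^3 / 12 = 14 * 10^3 / 12 = 1166.6667 um^4
Step 2: Convert E to consistent units (1 GPa = 1000 uN/um^2).
E = 170 GPa = 170000 uN/um^2
Step 3: Calculate tip deflection.
delta = F * L^3 / (3 * E * I)
delta = 67.3 * 304^3 / (3 * 170000 * 1166.6667)
delta = 3.1777 um


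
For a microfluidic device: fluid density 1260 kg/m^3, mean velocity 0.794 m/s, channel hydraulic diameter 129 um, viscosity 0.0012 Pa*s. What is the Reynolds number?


Step 1: Convert Dh to meters: Dh = 129e-6 m
Step 2: Re = rho * v * Dh / mu
Re = 1260 * 0.794 * 129e-6 / 0.0012
Re = 107.547


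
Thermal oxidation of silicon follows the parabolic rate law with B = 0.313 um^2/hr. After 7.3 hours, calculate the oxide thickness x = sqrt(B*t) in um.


Step 1: Compute B*t = 0.313 * 7.3 = 2.2849
Step 2: x = sqrt(2.2849)
x = 1.512 um


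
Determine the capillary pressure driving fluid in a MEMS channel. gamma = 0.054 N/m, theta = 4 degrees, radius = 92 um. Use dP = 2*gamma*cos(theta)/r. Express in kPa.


Step 1: cos(4 deg) = 0.9976
Step 2: Convert r to m: r = 92e-6 m
Step 3: dP = 2 * 0.054 * 0.9976 / 92e-6 = 1171.1 Pa
Step 4: Convert Pa to kPa (divide by 1000).
dP = 1.17 kPa


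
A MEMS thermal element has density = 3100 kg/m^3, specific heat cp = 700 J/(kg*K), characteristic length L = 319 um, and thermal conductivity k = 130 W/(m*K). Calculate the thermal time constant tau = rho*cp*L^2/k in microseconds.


Step 1: Convert L to m: L = 319e-6 m
Step 2: L^2 = (319e-6)^2 = 1.01761e-07 m^2
Step 3: tau = 3100 * 700 * 1.01761e-07 / 130 = 1.69862592e-03 s
Step 4: Convert to microseconds (multiply by 1e6).
tau = 1698.626 us


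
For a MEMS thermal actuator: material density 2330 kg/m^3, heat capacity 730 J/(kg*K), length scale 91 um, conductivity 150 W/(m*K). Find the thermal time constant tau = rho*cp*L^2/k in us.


Step 1: Convert L to m: L = 91e-6 m
Step 2: L^2 = (91e-6)^2 = 8.281e-09 m^2
Step 3: tau = 2330 * 730 * 8.281e-09 / 150 = 9.390102e-05 s
Step 4: Convert to microseconds (multiply by 1e6).
tau = 93.901 us


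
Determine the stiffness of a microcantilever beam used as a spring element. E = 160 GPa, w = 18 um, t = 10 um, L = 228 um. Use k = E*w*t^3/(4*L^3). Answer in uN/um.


Step 1: Convert E to consistent units (1 GPa = 1000 uN/um^2).
E = 160 GPa = 160000 uN/um^2
Step 2: Compute t^3 = 10^3 = 1000
Step 3: Compute L^3 = 228^3 = 11852352
Step 4: k = 160000 * 18 * 1000 / (4 * 11852352)
k = 60.7474 uN/um


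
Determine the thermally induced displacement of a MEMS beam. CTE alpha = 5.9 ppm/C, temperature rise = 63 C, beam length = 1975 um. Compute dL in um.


Step 1: Convert CTE: alpha = 5.9 ppm/C = 5.9e-6 /C
Step 2: dL = 5.9e-6 * 63 * 1975
dL = 0.7341 um


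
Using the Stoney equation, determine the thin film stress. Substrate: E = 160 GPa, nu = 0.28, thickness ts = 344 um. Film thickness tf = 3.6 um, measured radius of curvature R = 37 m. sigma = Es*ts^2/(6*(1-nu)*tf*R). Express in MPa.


Step 1: Compute numerator: Es * ts^2 = 160 * 344^2 = 18933760 (GPa*um^2)
Step 2: Compute denominator (R in um): 6*(1-nu)*tf*R = 6*0.72*3.6*37e6 = 575424000.0 (um^2)
Step 3: sigma (GPa) = 18933760 / 575424000.0 = 3.2904e-02 GPa
Step 4: Convert to MPa (x1000): sigma = 32.9 MPa


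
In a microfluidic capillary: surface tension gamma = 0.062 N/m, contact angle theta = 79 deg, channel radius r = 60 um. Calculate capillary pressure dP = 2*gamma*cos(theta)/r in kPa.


Step 1: cos(79 deg) = 0.1908
Step 2: Convert r to m: r = 60e-6 m
Step 3: dP = 2 * 0.062 * 0.1908 / 60e-6 = 394.3 Pa
Step 4: Convert Pa to kPa (divide by 1000).
dP = 0.39 kPa


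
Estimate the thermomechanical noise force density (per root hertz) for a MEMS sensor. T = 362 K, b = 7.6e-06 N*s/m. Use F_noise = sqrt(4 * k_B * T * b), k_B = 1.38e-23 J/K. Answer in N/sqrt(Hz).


Step 1: Compute 4 * k_B * T * b
= 4 * 1.38e-23 * 362 * 7.6e-06
= 1.5187e-25 N^2/Hz
Step 2: F_noise = sqrt(1.5187e-25)
F_noise = 3.90e-13 N/sqrt(Hz)


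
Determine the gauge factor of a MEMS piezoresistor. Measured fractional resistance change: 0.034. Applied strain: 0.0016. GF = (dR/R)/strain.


Step 1: Identify values.
dR/R = 0.034, strain = 0.0016
Step 2: GF = (dR/R) / strain = 0.034 / 0.0016
GF = 21.3


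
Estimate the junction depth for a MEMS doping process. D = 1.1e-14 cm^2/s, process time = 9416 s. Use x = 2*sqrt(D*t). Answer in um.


Step 1: Compute D*t = 1.1e-14 * 9416 = 1.03576e-10 cm^2
Step 2: sqrt(D*t) = 1.0177e-05 cm
Step 3: x = 2 * 1.0177e-05 cm = 2.0354e-05 cm
Step 4: Convert to um (1 cm = 1e4 um): x = 0.204 um


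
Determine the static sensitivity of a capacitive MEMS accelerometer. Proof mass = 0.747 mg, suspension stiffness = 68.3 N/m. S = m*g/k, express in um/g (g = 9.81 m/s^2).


Step 1: Convert mass: m = 0.747 mg = 7.47e-07 kg
Step 2: S = m * g / k = 7.47e-07 * 9.81 / 68.3
Step 3: S = 1.07e-07 m/g
Step 4: Convert to um/g: S = 0.107 um/g


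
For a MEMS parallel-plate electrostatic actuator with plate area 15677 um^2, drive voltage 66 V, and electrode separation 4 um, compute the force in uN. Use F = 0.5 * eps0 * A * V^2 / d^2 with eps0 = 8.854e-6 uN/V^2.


Step 1: Identify parameters.
eps0 = 8.854e-6 uN/V^2, A = 15677 um^2, V = 66 V, d = 4 um
Step 2: Compute V^2 = 66^2 = 4356
Step 3: Compute d^2 = 4^2 = 16
Step 4: F = 0.5 * 8.854e-6 * 15677 * 4356 / 16
F = 18.895 uN


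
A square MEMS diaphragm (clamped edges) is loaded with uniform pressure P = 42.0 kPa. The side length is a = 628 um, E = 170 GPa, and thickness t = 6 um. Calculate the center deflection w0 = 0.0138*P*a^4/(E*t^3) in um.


Step 1: Convert pressure to compatible units (E is in GPa, so P in GPa).
P = 42.0 kPa = 42.0e-6 GPa
Step 2: Compute numerator: 0.0138 * P * a^4.
a^4 = 628^4 = 155538739456
numerator = 0.0138 * 42.0e-6 * 155538739456 = 9.015025e+04
Step 3: Compute denominator: E * t^3 = 170 * 6^3 = 36720
Step 4: w0 = numerator / denominator = 9.015025e+04 / 36720 = 2.4551 um


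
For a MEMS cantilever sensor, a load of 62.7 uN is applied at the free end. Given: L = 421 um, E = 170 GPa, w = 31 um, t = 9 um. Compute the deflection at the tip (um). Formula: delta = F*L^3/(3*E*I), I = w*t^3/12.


Step 1: Calculate the second moment of area.
I = w * t^3 / 12 = 31 * 9^3 / 12 = 1883.25 um^4
Step 2: Convert E to consistent units (1 GPa = 1000 uN/um^2).
E = 170 GPa = 170000 uN/um^2
Step 3: Calculate tip deflection.
delta = F * L^3 / (3 * E * I)
delta = 62.7 * 421^3 / (3 * 170000 * 1883.25)
delta = 4.8712 um


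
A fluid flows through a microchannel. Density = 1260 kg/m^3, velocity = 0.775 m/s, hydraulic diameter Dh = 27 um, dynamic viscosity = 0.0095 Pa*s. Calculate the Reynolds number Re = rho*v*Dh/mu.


Step 1: Convert Dh to meters: Dh = 27e-6 m
Step 2: Re = rho * v * Dh / mu
Re = 1260 * 0.775 * 27e-6 / 0.0095
Re = 2.775


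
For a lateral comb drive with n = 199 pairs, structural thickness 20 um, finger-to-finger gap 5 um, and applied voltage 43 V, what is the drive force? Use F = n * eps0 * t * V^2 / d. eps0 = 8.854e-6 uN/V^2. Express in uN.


Step 1: Parameters: n=199, eps0=8.854e-6 uN/V^2, t=20 um, V=43 V, d=5 um
Step 2: V^2 = 1849
Step 3: F = 199 * 8.854e-6 * 20 * 1849 / 5
F = 13.031 uN


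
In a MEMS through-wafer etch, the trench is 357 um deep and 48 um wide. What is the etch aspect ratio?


Step 1: AR = depth / width
Step 2: AR = 357 / 48
AR = 7.4


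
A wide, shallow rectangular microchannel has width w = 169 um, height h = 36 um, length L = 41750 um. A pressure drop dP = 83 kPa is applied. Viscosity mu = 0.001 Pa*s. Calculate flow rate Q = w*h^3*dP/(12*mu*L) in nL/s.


Step 1: Convert all dimensions to SI (meters).
w = 169e-6 m, h = 36e-6 m, L = 41750e-6 m, dP = 83e3 Pa
Step 2: Q = w * h^3 * dP / (12 * mu * L)
Q = 169e-6 * (36e-6)^3 * 83e3 / (12 * 0.001 * 41750e-6) = 1.30627487e-09 m^3/s
Step 3: Convert Q from m^3/s to nL/s (1 m^3 = 1e12 nL, so multiply by 1e12).
Q = 1306.275 nL/s


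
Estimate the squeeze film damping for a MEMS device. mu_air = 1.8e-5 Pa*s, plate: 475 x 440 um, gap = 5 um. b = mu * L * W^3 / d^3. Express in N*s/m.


Step 1: Convert to SI.
L = 475e-6 m, W = 440e-6 m, d = 5e-6 m
Step 2: W^3 = (440e-6)^3 = 8.52e-11 m^3
Step 3: d^3 = (5e-6)^3 = 1.25e-16 m^3
Step 4: b = 1.8e-5 * 475e-6 * 8.52e-11 / 1.25e-16
b = 5.83e-03 N*s/m


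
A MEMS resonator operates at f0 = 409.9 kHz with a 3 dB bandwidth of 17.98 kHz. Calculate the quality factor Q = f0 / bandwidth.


Step 1: Q = f0 / bandwidth
Step 2: Q = 409.9 / 17.98
Q = 22.8


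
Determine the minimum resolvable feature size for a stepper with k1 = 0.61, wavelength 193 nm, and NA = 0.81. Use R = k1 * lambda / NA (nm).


Step 1: Identify values: k1 = 0.61, lambda = 193 nm, NA = 0.81
Step 2: R = k1 * lambda / NA
R = 0.61 * 193 / 0.81
R = 145.3 nm


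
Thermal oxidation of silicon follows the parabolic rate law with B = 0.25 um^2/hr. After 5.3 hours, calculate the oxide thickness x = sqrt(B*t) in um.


Step 1: Compute B*t = 0.25 * 5.3 = 1.325
Step 2: x = sqrt(1.325)
x = 1.151 um


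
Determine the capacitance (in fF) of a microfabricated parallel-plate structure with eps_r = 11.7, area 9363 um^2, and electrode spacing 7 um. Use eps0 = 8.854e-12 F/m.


Step 1: Convert area to m^2: A = 9363e-12 m^2
Step 2: Convert gap to m: d = 7e-6 m
Step 3: C = eps0 * eps_r * A / d
C = 8.854e-12 * 11.7 * 9363e-12 / 7e-6
Step 4: Convert to fF (multiply by 1e15).
C = 138.56 fF


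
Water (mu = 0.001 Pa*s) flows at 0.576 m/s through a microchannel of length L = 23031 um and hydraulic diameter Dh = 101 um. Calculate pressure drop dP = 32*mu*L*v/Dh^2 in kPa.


Step 1: Convert to SI: L = 23031e-6 m, Dh = 101e-6 m
Step 2: dP = 32 * 0.001 * 23031e-6 * 0.576 / (101e-6)^2
Step 3: dP = 41614.29 Pa
Step 4: Convert to kPa: dP = 41.61 kPa


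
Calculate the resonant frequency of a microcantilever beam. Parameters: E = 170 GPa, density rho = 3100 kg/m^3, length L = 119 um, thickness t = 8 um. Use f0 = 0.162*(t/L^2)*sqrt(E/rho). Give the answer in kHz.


Step 1: Convert units to SI.
t_SI = 8e-6 m, L_SI = 119e-6 m
Step 2: Calculate sqrt(E/rho).
sqrt(170e9 / 3100) = 7405.32 m/s
Step 3: Compute f0.
f0 = 0.162 * 8e-6 / (119e-6)^2 * 7405.32 = 677727.2 Hz = 677.73 kHz


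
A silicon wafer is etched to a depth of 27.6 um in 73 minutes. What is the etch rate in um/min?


Step 1: Etch rate = depth / time
Step 2: rate = 27.6 / 73
rate = 0.378 um/min


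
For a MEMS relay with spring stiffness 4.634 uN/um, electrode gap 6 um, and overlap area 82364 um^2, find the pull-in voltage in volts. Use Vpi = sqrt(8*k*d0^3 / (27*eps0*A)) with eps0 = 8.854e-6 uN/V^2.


Step 1: Compute numerator: 8 * k * d0^3 = 8 * 4.634 * 6^3 = 8007.552
Step 2: Compute denominator: 27 * eps0 * A = 27 * 8.854e-6 * 82364 = 19.689773
Step 3: Vpi = sqrt(8007.552 / 19.689773)
Vpi = 20.17 V


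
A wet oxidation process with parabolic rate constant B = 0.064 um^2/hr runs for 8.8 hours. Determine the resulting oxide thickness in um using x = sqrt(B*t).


Step 1: Compute B*t = 0.064 * 8.8 = 0.5632
Step 2: x = sqrt(0.5632)
x = 0.75 um


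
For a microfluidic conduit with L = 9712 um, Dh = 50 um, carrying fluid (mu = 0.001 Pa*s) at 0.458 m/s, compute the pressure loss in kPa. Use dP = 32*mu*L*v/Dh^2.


Step 1: Convert to SI: L = 9712e-6 m, Dh = 50e-6 m
Step 2: dP = 32 * 0.001 * 9712e-6 * 0.458 / (50e-6)^2
Step 3: dP = 56935.63 Pa
Step 4: Convert to kPa: dP = 56.94 kPa


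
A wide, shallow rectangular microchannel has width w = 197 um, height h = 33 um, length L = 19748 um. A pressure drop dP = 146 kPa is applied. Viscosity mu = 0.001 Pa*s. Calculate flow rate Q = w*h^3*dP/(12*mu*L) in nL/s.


Step 1: Convert all dimensions to SI (meters).
w = 197e-6 m, h = 33e-6 m, L = 19748e-6 m, dP = 146e3 Pa
Step 2: Q = w * h^3 * dP / (12 * mu * L)
Q = 197e-6 * (33e-6)^3 * 146e3 / (12 * 0.001 * 19748e-6) = 4.36170749e-09 m^3/s
Step 3: Convert Q from m^3/s to nL/s (1 m^3 = 1e12 nL, so multiply by 1e12).
Q = 4361.707 nL/s


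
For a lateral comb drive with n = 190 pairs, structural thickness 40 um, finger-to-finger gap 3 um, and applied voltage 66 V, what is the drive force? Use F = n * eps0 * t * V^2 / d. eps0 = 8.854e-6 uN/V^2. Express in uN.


Step 1: Parameters: n=190, eps0=8.854e-6 uN/V^2, t=40 um, V=66 V, d=3 um
Step 2: V^2 = 4356
Step 3: F = 190 * 8.854e-6 * 40 * 4356 / 3
F = 97.706 uN


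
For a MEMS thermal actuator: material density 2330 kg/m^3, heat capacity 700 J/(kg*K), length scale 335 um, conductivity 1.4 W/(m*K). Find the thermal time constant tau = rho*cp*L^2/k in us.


Step 1: Convert L to m: L = 335e-6 m
Step 2: L^2 = (335e-6)^2 = 1.12225e-07 m^2
Step 3: tau = 2330 * 700 * 1.12225e-07 / 1.4 = 1.30742125e-01 s
Step 4: Convert to microseconds (multiply by 1e6).
tau = 130742.125 us


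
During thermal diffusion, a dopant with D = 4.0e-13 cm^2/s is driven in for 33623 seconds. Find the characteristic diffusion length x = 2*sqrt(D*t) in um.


Step 1: Compute D*t = 4.0e-13 * 33623 = 1.34492e-08 cm^2
Step 2: sqrt(D*t) = 1.15971e-04 cm
Step 3: x = 2 * 1.15971e-04 cm = 2.31942e-04 cm
Step 4: Convert to um (1 cm = 1e4 um): x = 2.319 um


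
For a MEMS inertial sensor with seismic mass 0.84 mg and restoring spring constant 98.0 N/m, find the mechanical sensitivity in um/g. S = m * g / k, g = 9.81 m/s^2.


Step 1: Convert mass: m = 0.84 mg = 8.40e-07 kg
Step 2: S = m * g / k = 8.40e-07 * 9.81 / 98.0
Step 3: S = 8.41e-08 m/g
Step 4: Convert to um/g: S = 0.084 um/g


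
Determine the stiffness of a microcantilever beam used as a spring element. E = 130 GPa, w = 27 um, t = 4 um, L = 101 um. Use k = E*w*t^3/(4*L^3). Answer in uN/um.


Step 1: Convert E to consistent units (1 GPa = 1000 uN/um^2).
E = 130 GPa = 130000 uN/um^2
Step 2: Compute t^3 = 4^3 = 64
Step 3: Compute L^3 = 101^3 = 1030301
Step 4: k = 130000 * 27 * 64 / (4 * 1030301)
k = 54.5083 uN/um


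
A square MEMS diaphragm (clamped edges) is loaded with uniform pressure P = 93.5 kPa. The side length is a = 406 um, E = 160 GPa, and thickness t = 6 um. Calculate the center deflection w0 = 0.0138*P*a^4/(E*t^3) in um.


Step 1: Convert pressure to compatible units (E is in GPa, so P in GPa).
P = 93.5 kPa = 93.5e-6 GPa
Step 2: Compute numerator: 0.0138 * P * a^4.
a^4 = 406^4 = 27170906896
numerator = 0.0138 * 93.5e-6 * 27170906896 = 3.505862e+04
Step 3: Compute denominator: E * t^3 = 160 * 6^3 = 34560
Step 4: w0 = numerator / denominator = 3.505862e+04 / 34560 = 1.0144 um


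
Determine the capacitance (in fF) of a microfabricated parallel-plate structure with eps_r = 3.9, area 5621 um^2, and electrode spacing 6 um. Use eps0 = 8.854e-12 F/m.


Step 1: Convert area to m^2: A = 5621e-12 m^2
Step 2: Convert gap to m: d = 6e-6 m
Step 3: C = eps0 * eps_r * A / d
C = 8.854e-12 * 3.9 * 5621e-12 / 6e-6
Step 4: Convert to fF (multiply by 1e15).
C = 32.35 fF


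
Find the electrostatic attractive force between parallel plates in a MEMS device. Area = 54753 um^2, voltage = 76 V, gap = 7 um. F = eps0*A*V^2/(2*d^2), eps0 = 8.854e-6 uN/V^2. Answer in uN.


Step 1: Identify parameters.
eps0 = 8.854e-6 uN/V^2, A = 54753 um^2, V = 76 V, d = 7 um
Step 2: Compute V^2 = 76^2 = 5776
Step 3: Compute d^2 = 7^2 = 49
Step 4: F = 0.5 * 8.854e-6 * 54753 * 5776 / 49
F = 28.573 uN


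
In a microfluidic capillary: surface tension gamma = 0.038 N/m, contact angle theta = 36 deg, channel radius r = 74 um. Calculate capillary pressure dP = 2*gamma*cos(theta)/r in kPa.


Step 1: cos(36 deg) = 0.809
Step 2: Convert r to m: r = 74e-6 m
Step 3: dP = 2 * 0.038 * 0.809 / 74e-6 = 830.9 Pa
Step 4: Convert Pa to kPa (divide by 1000).
dP = 0.83 kPa


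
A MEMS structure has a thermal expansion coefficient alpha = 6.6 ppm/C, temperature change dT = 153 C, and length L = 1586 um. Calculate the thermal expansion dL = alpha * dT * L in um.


Step 1: Convert CTE: alpha = 6.6 ppm/C = 6.6e-6 /C
Step 2: dL = 6.6e-6 * 153 * 1586
dL = 1.6015 um


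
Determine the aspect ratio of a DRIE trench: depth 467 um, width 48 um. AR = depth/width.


Step 1: AR = depth / width
Step 2: AR = 467 / 48
AR = 9.7


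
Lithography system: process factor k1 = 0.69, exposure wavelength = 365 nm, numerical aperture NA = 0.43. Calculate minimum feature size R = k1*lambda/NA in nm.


Step 1: Identify values: k1 = 0.69, lambda = 365 nm, NA = 0.43
Step 2: R = k1 * lambda / NA
R = 0.69 * 365 / 0.43
R = 585.7 nm


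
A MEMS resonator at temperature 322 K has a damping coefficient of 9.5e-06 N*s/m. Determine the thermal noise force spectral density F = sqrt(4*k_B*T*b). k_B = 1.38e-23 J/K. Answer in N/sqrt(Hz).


Step 1: Compute 4 * k_B * T * b
= 4 * 1.38e-23 * 322 * 9.5e-06
= 1.6886e-25 N^2/Hz
Step 2: F_noise = sqrt(1.6886e-25)
F_noise = 4.11e-13 N/sqrt(Hz)


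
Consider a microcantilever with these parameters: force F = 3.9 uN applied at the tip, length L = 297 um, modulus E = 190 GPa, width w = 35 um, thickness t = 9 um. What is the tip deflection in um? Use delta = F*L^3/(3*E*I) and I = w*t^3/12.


Step 1: Calculate the second moment of area.
I = w * t^3 / 12 = 35 * 9^3 / 12 = 2126.25 um^4
Step 2: Convert E to consistent units (1 GPa = 1000 uN/um^2).
E = 190 GPa = 190000 uN/um^2
Step 3: Calculate tip deflection.
delta = F * L^3 / (3 * E * I)
delta = 3.9 * 297^3 / (3 * 190000 * 2126.25)
delta = 0.0843 um


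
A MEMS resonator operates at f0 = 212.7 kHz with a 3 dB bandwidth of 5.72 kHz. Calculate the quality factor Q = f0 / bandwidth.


Step 1: Q = f0 / bandwidth
Step 2: Q = 212.7 / 5.72
Q = 37.2


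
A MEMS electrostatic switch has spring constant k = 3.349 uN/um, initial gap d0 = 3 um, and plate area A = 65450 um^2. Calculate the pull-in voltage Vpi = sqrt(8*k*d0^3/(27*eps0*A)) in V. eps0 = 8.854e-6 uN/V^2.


Step 1: Compute numerator: 8 * k * d0^3 = 8 * 3.349 * 3^3 = 723.384
Step 2: Compute denominator: 27 * eps0 * A = 27 * 8.854e-6 * 65450 = 15.646346
Step 3: Vpi = sqrt(723.384 / 15.646346)
Vpi = 6.8 V


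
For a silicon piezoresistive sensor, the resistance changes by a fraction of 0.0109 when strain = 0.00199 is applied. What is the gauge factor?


Step 1: Identify values.
dR/R = 0.0109, strain = 0.00199
Step 2: GF = (dR/R) / strain = 0.0109 / 0.00199
GF = 5.5


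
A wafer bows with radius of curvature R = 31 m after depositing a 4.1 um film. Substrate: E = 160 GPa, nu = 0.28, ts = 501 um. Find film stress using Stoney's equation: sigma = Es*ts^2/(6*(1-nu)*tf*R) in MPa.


Step 1: Compute numerator: Es * ts^2 = 160 * 501^2 = 40160160 (GPa*um^2)
Step 2: Compute denominator (R in um): 6*(1-nu)*tf*R = 6*0.72*4.1*31e6 = 549072000.0 (um^2)
Step 3: sigma (GPa) = 40160160 / 549072000.0 = 7.3142e-02 GPa
Step 4: Convert to MPa (x1000): sigma = 73.1 MPa


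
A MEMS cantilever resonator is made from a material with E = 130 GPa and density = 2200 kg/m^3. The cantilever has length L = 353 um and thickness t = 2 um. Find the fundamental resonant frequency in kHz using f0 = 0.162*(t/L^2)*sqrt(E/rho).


Step 1: Convert units to SI.
t_SI = 2e-6 m, L_SI = 353e-6 m
Step 2: Calculate sqrt(E/rho).
sqrt(130e9 / 2200) = 7687.06 m/s
Step 3: Compute f0.
f0 = 0.162 * 2e-6 / (353e-6)^2 * 7687.06 = 19987.4 Hz = 19.99 kHz


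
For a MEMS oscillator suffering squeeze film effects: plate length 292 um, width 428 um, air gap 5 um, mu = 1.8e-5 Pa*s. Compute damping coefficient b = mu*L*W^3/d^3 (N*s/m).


Step 1: Convert to SI.
L = 292e-6 m, W = 428e-6 m, d = 5e-6 m
Step 2: W^3 = (428e-6)^3 = 7.84e-11 m^3
Step 3: d^3 = (5e-6)^3 = 1.25e-16 m^3
Step 4: b = 1.8e-5 * 292e-6 * 7.84e-11 / 1.25e-16
b = 3.30e-03 N*s/m


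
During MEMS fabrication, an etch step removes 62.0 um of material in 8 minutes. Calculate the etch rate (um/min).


Step 1: Etch rate = depth / time
Step 2: rate = 62.0 / 8
rate = 7.75 um/min


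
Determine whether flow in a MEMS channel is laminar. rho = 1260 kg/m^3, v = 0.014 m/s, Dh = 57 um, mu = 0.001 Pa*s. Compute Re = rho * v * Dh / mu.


Step 1: Convert Dh to meters: Dh = 57e-6 m
Step 2: Re = rho * v * Dh / mu
Re = 1260 * 0.014 * 57e-6 / 0.001
Re = 1.005
Since Re = 1.005 is below ~2300, the flow is laminar.


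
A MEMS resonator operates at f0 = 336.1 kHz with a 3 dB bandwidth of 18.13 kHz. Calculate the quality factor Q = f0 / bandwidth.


Step 1: Q = f0 / bandwidth
Step 2: Q = 336.1 / 18.13
Q = 18.5


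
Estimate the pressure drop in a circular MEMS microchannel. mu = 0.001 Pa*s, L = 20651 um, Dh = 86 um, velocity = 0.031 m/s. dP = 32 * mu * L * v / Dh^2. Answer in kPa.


Step 1: Convert to SI: L = 20651e-6 m, Dh = 86e-6 m
Step 2: dP = 32 * 0.001 * 20651e-6 * 0.031 / (86e-6)^2
Step 3: dP = 2769.85 Pa
Step 4: Convert to kPa: dP = 2.77 kPa


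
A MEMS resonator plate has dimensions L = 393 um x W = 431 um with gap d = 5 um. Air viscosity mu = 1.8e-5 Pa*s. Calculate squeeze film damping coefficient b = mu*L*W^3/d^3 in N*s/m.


Step 1: Convert to SI.
L = 393e-6 m, W = 431e-6 m, d = 5e-6 m
Step 2: W^3 = (431e-6)^3 = 8.01e-11 m^3
Step 3: d^3 = (5e-6)^3 = 1.25e-16 m^3
Step 4: b = 1.8e-5 * 393e-6 * 8.01e-11 / 1.25e-16
b = 4.53e-03 N*s/m


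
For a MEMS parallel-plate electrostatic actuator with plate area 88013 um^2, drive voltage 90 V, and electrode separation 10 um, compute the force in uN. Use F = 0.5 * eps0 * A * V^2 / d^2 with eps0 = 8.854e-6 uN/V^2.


Step 1: Identify parameters.
eps0 = 8.854e-6 uN/V^2, A = 88013 um^2, V = 90 V, d = 10 um
Step 2: Compute V^2 = 90^2 = 8100
Step 3: Compute d^2 = 10^2 = 100
Step 4: F = 0.5 * 8.854e-6 * 88013 * 8100 / 100
F = 31.56 uN


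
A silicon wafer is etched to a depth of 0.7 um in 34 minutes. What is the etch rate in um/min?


Step 1: Etch rate = depth / time
Step 2: rate = 0.7 / 34
rate = 0.021 um/min


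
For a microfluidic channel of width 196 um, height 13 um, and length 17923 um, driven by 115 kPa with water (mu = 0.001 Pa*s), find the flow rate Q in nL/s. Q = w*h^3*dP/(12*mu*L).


Step 1: Convert all dimensions to SI (meters).
w = 196e-6 m, h = 13e-6 m, L = 17923e-6 m, dP = 115e3 Pa
Step 2: Q = w * h^3 * dP / (12 * mu * L)
Q = 196e-6 * (13e-6)^3 * 115e3 / (12 * 0.001 * 17923e-6) = 2.3024596e-10 m^3/s
Step 3: Convert Q from m^3/s to nL/s (1 m^3 = 1e12 nL, so multiply by 1e12).
Q = 230.246 nL/s


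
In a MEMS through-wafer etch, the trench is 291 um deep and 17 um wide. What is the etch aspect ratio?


Step 1: AR = depth / width
Step 2: AR = 291 / 17
AR = 17.1


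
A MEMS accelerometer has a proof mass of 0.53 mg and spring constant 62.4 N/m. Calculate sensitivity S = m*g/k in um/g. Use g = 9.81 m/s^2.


Step 1: Convert mass: m = 0.53 mg = 5.30e-07 kg
Step 2: S = m * g / k = 5.30e-07 * 9.81 / 62.4
Step 3: S = 8.33e-08 m/g
Step 4: Convert to um/g: S = 0.083 um/g


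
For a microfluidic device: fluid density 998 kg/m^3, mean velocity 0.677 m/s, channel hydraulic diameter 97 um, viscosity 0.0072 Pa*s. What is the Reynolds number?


Step 1: Convert Dh to meters: Dh = 97e-6 m
Step 2: Re = rho * v * Dh / mu
Re = 998 * 0.677 * 97e-6 / 0.0072
Re = 9.102


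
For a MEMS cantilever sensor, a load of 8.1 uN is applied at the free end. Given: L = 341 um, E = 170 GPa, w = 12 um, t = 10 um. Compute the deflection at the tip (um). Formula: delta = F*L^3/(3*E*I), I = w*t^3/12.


Step 1: Calculate the second moment of area.
I = w * t^3 / 12 = 12 * 10^3 / 12 = 1000.0 um^4
Step 2: Convert E to consistent units (1 GPa = 1000 uN/um^2).
E = 170 GPa = 170000 uN/um^2
Step 3: Calculate tip deflection.
delta = F * L^3 / (3 * E * I)
delta = 8.1 * 341^3 / (3 * 170000 * 1000.0)
delta = 0.6298 um


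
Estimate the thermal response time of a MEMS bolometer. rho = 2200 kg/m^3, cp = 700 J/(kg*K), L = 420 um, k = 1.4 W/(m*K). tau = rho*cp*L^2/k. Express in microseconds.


Step 1: Convert L to m: L = 420e-6 m
Step 2: L^2 = (420e-6)^2 = 1.764e-07 m^2
Step 3: tau = 2200 * 700 * 1.764e-07 / 1.4 = 1.9404e-01 s
Step 4: Convert to microseconds (multiply by 1e6).
tau = 194040.0 us


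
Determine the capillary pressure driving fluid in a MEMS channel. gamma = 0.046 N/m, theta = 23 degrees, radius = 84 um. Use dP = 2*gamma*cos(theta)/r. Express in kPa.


Step 1: cos(23 deg) = 0.9205
Step 2: Convert r to m: r = 84e-6 m
Step 3: dP = 2 * 0.046 * 0.9205 / 84e-6 = 1008.2 Pa
Step 4: Convert Pa to kPa (divide by 1000).
dP = 1.01 kPa


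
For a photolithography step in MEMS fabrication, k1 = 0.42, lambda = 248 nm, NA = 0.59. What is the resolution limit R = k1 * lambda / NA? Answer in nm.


Step 1: Identify values: k1 = 0.42, lambda = 248 nm, NA = 0.59
Step 2: R = k1 * lambda / NA
R = 0.42 * 248 / 0.59
R = 176.5 nm


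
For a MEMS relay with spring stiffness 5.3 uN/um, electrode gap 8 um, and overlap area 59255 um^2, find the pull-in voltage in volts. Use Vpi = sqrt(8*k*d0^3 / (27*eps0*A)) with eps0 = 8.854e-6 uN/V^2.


Step 1: Compute numerator: 8 * k * d0^3 = 8 * 5.3 * 8^3 = 21708.8
Step 2: Compute denominator: 27 * eps0 * A = 27 * 8.854e-6 * 59255 = 14.165382
Step 3: Vpi = sqrt(21708.8 / 14.165382)
Vpi = 39.15 V


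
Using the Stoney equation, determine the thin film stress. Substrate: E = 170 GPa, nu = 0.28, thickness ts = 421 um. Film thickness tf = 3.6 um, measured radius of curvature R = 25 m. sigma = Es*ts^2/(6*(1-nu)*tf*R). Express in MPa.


Step 1: Compute numerator: Es * ts^2 = 170 * 421^2 = 30130970 (GPa*um^2)
Step 2: Compute denominator (R in um): 6*(1-nu)*tf*R = 6*0.72*3.6*25e6 = 388800000.0 (um^2)
Step 3: sigma (GPa) = 30130970 / 388800000.0 = 7.7497e-02 GPa
Step 4: Convert to MPa (x1000): sigma = 77.5 MPa


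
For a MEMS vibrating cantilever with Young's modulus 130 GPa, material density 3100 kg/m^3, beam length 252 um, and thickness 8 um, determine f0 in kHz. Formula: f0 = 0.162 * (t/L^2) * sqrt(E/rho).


Step 1: Convert units to SI.
t_SI = 8e-6 m, L_SI = 252e-6 m
Step 2: Calculate sqrt(E/rho).
sqrt(130e9 / 3100) = 6475.76 m/s
Step 3: Compute f0.
f0 = 0.162 * 8e-6 / (252e-6)^2 * 6475.76 = 132158.4 Hz = 132.16 kHz


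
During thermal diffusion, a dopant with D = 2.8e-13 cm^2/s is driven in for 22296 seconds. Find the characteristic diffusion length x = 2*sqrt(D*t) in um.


Step 1: Compute D*t = 2.8e-13 * 22296 = 6.24288e-09 cm^2
Step 2: sqrt(D*t) = 7.9012e-05 cm
Step 3: x = 2 * 7.9012e-05 cm = 1.58024e-04 cm
Step 4: Convert to um (1 cm = 1e4 um): x = 1.58 um


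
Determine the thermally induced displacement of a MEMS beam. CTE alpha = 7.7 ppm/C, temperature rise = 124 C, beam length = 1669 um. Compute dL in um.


Step 1: Convert CTE: alpha = 7.7 ppm/C = 7.7e-6 /C
Step 2: dL = 7.7e-6 * 124 * 1669
dL = 1.5936 um


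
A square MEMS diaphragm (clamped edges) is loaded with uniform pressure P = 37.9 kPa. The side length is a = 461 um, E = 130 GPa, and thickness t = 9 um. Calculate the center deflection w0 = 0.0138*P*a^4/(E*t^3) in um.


Step 1: Convert pressure to compatible units (E is in GPa, so P in GPa).
P = 37.9 kPa = 37.9e-6 GPa
Step 2: Compute numerator: 0.0138 * P * a^4.
a^4 = 461^4 = 45165175441
numerator = 0.0138 * 37.9e-6 * 45165175441 = 2.36223e+04
Step 3: Compute denominator: E * t^3 = 130 * 9^3 = 94770
Step 4: w0 = numerator / denominator = 2.36223e+04 / 94770 = 0.2493 um


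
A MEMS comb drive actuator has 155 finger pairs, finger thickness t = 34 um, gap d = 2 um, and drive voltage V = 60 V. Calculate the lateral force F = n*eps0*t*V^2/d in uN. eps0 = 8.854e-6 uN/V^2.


Step 1: Parameters: n=155, eps0=8.854e-6 uN/V^2, t=34 um, V=60 V, d=2 um
Step 2: V^2 = 3600
Step 3: F = 155 * 8.854e-6 * 34 * 3600 / 2
F = 83.989 uN


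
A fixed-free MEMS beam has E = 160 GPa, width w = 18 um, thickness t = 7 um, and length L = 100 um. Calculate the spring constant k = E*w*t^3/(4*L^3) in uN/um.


Step 1: Convert E to consistent units (1 GPa = 1000 uN/um^2).
E = 160 GPa = 160000 uN/um^2
Step 2: Compute t^3 = 7^3 = 343
Step 3: Compute L^3 = 100^3 = 1000000
Step 4: k = 160000 * 18 * 343 / (4 * 1000000)
k = 246.96 uN/um


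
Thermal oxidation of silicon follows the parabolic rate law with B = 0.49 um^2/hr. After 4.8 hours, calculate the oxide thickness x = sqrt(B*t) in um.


Step 1: Compute B*t = 0.49 * 4.8 = 2.352
Step 2: x = sqrt(2.352)
x = 1.534 um


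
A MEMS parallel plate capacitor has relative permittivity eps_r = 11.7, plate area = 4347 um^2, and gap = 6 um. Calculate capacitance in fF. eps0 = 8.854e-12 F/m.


Step 1: Convert area to m^2: A = 4347e-12 m^2
Step 2: Convert gap to m: d = 6e-6 m
Step 3: C = eps0 * eps_r * A / d
C = 8.854e-12 * 11.7 * 4347e-12 / 6e-6
Step 4: Convert to fF (multiply by 1e15).
C = 75.05 fF


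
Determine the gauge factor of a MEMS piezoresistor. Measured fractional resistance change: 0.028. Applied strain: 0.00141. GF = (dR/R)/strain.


Step 1: Identify values.
dR/R = 0.028, strain = 0.00141
Step 2: GF = (dR/R) / strain = 0.028 / 0.00141
GF = 19.9


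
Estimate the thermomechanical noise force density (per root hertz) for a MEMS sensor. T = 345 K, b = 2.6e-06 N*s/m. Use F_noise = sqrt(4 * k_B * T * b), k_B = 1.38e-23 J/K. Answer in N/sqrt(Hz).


Step 1: Compute 4 * k_B * T * b
= 4 * 1.38e-23 * 345 * 2.6e-06
= 4.9514e-26 N^2/Hz
Step 2: F_noise = sqrt(4.9514e-26)
F_noise = 2.23e-13 N/sqrt(Hz)


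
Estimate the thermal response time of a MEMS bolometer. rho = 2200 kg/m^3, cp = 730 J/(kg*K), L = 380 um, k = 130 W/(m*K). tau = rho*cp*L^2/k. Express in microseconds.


Step 1: Convert L to m: L = 380e-6 m
Step 2: L^2 = (380e-6)^2 = 1.444e-07 m^2
Step 3: tau = 2200 * 730 * 1.444e-07 / 130 = 1.78389538e-03 s
Step 4: Convert to microseconds (multiply by 1e6).
tau = 1783.895 us


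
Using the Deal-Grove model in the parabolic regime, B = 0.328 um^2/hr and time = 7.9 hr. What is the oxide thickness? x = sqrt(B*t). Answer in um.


Step 1: Compute B*t = 0.328 * 7.9 = 2.5912
Step 2: x = sqrt(2.5912)
x = 1.61 um


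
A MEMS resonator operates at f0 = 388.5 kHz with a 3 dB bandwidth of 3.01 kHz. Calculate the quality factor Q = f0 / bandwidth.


Step 1: Q = f0 / bandwidth
Step 2: Q = 388.5 / 3.01
Q = 129.1


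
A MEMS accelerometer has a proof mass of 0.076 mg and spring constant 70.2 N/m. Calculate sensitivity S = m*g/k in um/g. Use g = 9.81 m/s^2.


Step 1: Convert mass: m = 0.076 mg = 7.60e-08 kg
Step 2: S = m * g / k = 7.60e-08 * 9.81 / 70.2
Step 3: S = 1.06e-08 m/g
Step 4: Convert to um/g: S = 0.011 um/g


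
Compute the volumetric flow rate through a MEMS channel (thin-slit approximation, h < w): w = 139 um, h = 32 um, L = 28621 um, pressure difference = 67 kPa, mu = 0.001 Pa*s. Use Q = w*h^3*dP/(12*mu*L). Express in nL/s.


Step 1: Convert all dimensions to SI (meters).
w = 139e-6 m, h = 32e-6 m, L = 28621e-6 m, dP = 67e3 Pa
Step 2: Q = w * h^3 * dP / (12 * mu * L)
Q = 139e-6 * (32e-6)^3 * 67e3 / (12 * 0.001 * 28621e-6) = 8.8853285e-10 m^3/s
Step 3: Convert Q from m^3/s to nL/s (1 m^3 = 1e12 nL, so multiply by 1e12).
Q = 888.533 nL/s


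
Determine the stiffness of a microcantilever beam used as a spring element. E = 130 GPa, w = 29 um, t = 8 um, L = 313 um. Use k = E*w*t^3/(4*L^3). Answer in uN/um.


Step 1: Convert E to consistent units (1 GPa = 1000 uN/um^2).
E = 130 GPa = 130000 uN/um^2
Step 2: Compute t^3 = 8^3 = 512
Step 3: Compute L^3 = 313^3 = 30664297
Step 4: k = 130000 * 29 * 512 / (4 * 30664297)
k = 15.7369 uN/um
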